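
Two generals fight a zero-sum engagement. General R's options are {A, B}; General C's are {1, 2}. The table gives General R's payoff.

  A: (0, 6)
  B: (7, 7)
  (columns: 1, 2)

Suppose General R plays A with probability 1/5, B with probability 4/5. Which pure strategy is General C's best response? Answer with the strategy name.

1

If General C plays 1, General R's expected payoff is (1/5)·0 + (4/5)·7 = 28/5.
If General C plays 2, General R's expected payoff is (1/5)·6 + (4/5)·7 = 34/5.
General C minimizes General R's payoff; the smallest is 28/5, so the best response is 1.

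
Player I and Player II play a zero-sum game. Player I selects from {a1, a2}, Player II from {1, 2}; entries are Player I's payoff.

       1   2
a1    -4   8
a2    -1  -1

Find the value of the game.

Row minima: a1 → -4, a2 → -1; maximin = -1.
Column maxima: 1 → -1, 2 → 8; minimax = -1.
Since maximin = minimax = -1, there is a saddle point and the value is -1.

-1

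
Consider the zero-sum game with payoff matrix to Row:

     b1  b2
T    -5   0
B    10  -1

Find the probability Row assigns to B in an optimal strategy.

5/16

Row minima: T → -5, B → -1; maximin = -1.
Column maxima: b1 → 10, b2 → 0; minimax = 0.
-1 ≠ 0, so there is no saddle point; optimal play is mixed.
Let Row play T with probability p. Expected payoff against b1: (-5)p + 10(1−p) = −15p + 10; against b2: 0p + (-1)(1−p) = p − 1.
Setting these equal: −15p + 10 = p − 1 ⇒ −16p = -11 ⇒ p = 11/16, and the value is (-15)·(11/16) + 10 = -5/16.
For Column: with q = P(b1), equating T's and B's payoffs gives −5q = 11q − 1 ⇒ q = 1/16.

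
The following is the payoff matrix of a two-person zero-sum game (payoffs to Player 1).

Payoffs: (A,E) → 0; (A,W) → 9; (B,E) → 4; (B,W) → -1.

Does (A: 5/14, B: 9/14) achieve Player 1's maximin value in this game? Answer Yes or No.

Against E this mix gives (5/14)·0 + (9/14)·4 = 18/7.
Against W this mix gives (5/14)·9 + (9/14)·(-1) = 18/7.
All of Player 2's active replies (E, W) yield 18/7, and no column does worse for Player 1. The mix makes Player 2 indifferent and guarantees 18/7, so it is optimal.

Yes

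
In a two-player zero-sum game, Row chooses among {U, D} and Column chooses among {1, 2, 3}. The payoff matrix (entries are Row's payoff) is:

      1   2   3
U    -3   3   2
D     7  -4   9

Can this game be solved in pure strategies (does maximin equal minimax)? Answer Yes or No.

Row minima: U → -3, D → -4; maximin = -3.
Column maxima: 1 → 7, 2 → 3, 3 → 9; minimax = 3.
-3 ≠ 3, so no pure-strategy equilibrium exists.

No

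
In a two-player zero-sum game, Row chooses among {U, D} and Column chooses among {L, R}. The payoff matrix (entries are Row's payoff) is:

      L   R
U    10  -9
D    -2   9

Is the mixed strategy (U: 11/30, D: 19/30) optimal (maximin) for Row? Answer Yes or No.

Against L this mix gives (11/30)·10 + (19/30)·(-2) = 12/5.
Against R this mix gives (11/30)·(-9) + (19/30)·9 = 12/5.
All of Column's active replies (L, R) yield 12/5, and no column does worse for Row. The mix makes Column indifferent and guarantees 12/5, so it is optimal.

Yes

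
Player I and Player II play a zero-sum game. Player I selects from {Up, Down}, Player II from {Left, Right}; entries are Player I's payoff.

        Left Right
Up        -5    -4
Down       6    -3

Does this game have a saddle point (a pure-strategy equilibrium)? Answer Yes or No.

Row minima: Up → -5, Down → -3; maximin = -3.
Column maxima: Left → 6, Right → -3; minimax = -3.
maximin = minimax = -3, so a saddle point exists.

Yes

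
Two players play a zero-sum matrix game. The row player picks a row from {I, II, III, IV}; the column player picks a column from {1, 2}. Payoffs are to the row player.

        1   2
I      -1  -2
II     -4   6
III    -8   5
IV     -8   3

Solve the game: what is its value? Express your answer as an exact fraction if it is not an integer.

-14/11

Row minima: I → -2, II → -4, III → -8, IV → -8; maximin = -2.
Column maxima: 1 → -1, 2 → 6; minimax = -1.
-2 ≠ -1, so there is no saddle point; optimal play is mixed.
III is strictly dominated by II, so the row player never plays it.
IV is strictly dominated by II, so the row player never plays it.
On the remaining 2×2 (I, II vs 1, 2):
Let the row player play I with probability p. Expected payoff against 1: (-1)p + (-4)(1−p) = 3p − 4; against 2: (-2)p + 6(1−p) = −8p + 6.
Setting these equal: 3p − 4 = −8p + 6 ⇒ 11p = 10 ⇒ p = 10/11, and the value is (3)·(10/11) − 4 = -14/11.
For the column player: with q = P(1), equating I's and II's payoffs gives q − 2 = −10q + 6 ⇒ q = 8/11.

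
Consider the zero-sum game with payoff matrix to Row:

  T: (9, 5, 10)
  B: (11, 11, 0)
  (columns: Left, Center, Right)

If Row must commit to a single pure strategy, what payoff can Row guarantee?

Row minima: T → 5, B → 0.
The best of these is 5.

5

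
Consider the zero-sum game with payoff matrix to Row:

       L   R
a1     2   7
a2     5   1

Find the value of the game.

Row minima: a1 → 2, a2 → 1; maximin = 2.
Column maxima: L → 5, R → 7; minimax = 5.
2 ≠ 5, so there is no saddle point; optimal play is mixed.
Let Row play a1 with probability p. Expected payoff against L: 2p + 5(1−p) = −3p + 5; against R: 7p + 1(1−p) = 6p + 1.
Setting these equal: −3p + 5 = 6p + 1 ⇒ −9p = -4 ⇒ p = 4/9, and the value is (-3)·(4/9) + 5 = 11/3.
For Column: with q = P(L), equating a1's and a2's payoffs gives −5q + 7 = 4q + 1 ⇒ q = 2/3.

11/3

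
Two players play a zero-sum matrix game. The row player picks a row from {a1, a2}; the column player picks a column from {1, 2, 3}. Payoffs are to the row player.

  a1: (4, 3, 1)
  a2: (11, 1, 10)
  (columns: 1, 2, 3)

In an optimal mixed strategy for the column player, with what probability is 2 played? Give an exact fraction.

9/11

Row minima: a1 → 1, a2 → 1; maximin = 1.
Column maxima: 1 → 11, 2 → 3, 3 → 10; minimax = 3.
1 ≠ 3, so there is no saddle point; optimal play is mixed.
1 is strictly dominated by 2 (it gives the row player strictly more in every row), so the column player never plays it.
On the remaining 2×2 (a1, a2 vs 2, 3):
Let the row player play a1 with probability p. Expected payoff against 2: 3p + 1(1−p) = 2p + 1; against 3: 1p + 10(1−p) = −9p + 10.
Setting these equal: 2p + 1 = −9p + 10 ⇒ 11p = 9 ⇒ p = 9/11, and the value is (2)·(9/11) + 1 = 29/11.
For the column player: with q = P(2), equating a1's and a2's payoffs gives 2q + 1 = −9q + 10 ⇒ q = 9/11.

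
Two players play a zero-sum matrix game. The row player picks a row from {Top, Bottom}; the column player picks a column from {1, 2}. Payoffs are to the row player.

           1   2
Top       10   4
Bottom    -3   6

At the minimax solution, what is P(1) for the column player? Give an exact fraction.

Row minima: Top → 4, Bottom → -3; maximin = 4.
Column maxima: 1 → 10, 2 → 6; minimax = 6.
4 ≠ 6, so there is no saddle point; optimal play is mixed.
Let the row player play Top with probability p. Expected payoff against 1: 10p + (-3)(1−p) = 13p − 3; against 2: 4p + 6(1−p) = −2p + 6.
Setting these equal: 13p − 3 = −2p + 6 ⇒ 15p = 9 ⇒ p = 3/5, and the value is (13)·(3/5) − 3 = 24/5.
For the column player: with q = P(1), equating Top's and Bottom's payoffs gives 6q + 4 = −9q + 6 ⇒ q = 2/15.

2/15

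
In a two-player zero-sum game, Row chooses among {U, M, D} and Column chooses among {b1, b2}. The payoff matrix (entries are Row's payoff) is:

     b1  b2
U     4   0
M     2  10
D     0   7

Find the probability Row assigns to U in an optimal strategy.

Row minima: U → 0, M → 2, D → 0; maximin = 2.
Column maxima: b1 → 4, b2 → 10; minimax = 4.
2 ≠ 4, so there is no saddle point; optimal play is mixed.
D is strictly dominated by M, so Row never plays it.
On the remaining 2×2 (U, M vs b1, b2):
Let Row play U with probability p. Expected payoff against b1: 4p + 2(1−p) = 2p + 2; against b2: 0p + 10(1−p) = −10p + 10.
Setting these equal: 2p + 2 = −10p + 10 ⇒ 12p = 8 ⇒ p = 2/3, and the value is (2)·(2/3) + 2 = 10/3.
For Column: with q = P(b1), equating U's and M's payoffs gives 4q = −8q + 10 ⇒ q = 5/6.

2/3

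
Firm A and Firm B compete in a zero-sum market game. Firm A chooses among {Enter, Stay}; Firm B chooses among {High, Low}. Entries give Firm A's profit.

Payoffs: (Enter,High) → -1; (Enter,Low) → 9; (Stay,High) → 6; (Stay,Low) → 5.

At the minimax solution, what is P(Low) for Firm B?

Row minima: Enter → -1, Stay → 5; maximin = 5.
Column maxima: High → 6, Low → 9; minimax = 6.
5 ≠ 6, so there is no saddle point; optimal play is mixed.
Let Firm A play Enter with probability p. Expected payoff against High: (-1)p + 6(1−p) = −7p + 6; against Low: 9p + 5(1−p) = 4p + 5.
Setting these equal: −7p + 6 = 4p + 5 ⇒ −11p = -1 ⇒ p = 1/11, and the value is (-7)·(1/11) + 6 = 59/11.
For Firm B: with q = P(High), equating Enter's and Stay's payoffs gives −10q + 9 = q + 5 ⇒ q = 4/11.

7/11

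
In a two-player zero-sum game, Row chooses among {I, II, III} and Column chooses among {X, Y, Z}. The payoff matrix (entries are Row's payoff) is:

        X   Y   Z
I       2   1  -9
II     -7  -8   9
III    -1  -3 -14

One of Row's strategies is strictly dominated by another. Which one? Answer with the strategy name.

III

I gives a strictly higher payoff than III against every column: 2 > -1, 1 > -3, -9 > -14.
So III is strictly dominated and Row never plays it.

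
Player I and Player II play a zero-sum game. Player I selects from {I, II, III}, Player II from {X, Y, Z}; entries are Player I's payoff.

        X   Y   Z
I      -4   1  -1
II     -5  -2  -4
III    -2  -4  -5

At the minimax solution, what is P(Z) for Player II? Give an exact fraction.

Row minima: I → -4, II → -5, III → -5; maximin = -4.
Column maxima: X → -2, Y → 1, Z → -1; minimax = -2.
-4 ≠ -2, so there is no saddle point; optimal play is mixed.
II is strictly dominated by I, so Player I never plays it.
Y is strictly dominated by Z (it gives Player I strictly more in every row), so Player II never plays it.
On the remaining 2×2 (I, III vs X, Z):
Let Player I play I with probability p. Expected payoff against X: (-4)p + (-2)(1−p) = −2p − 2; against Z: (-1)p + (-5)(1−p) = 4p − 5.
Setting these equal: −2p − 2 = 4p − 5 ⇒ −6p = -3 ⇒ p = 1/2, and the value is (-2)·(1/2) − 2 = -3.
For Player II: with q = P(X), equating I's and III's payoffs gives −3q − 1 = 3q − 5 ⇒ q = 2/3.

1/3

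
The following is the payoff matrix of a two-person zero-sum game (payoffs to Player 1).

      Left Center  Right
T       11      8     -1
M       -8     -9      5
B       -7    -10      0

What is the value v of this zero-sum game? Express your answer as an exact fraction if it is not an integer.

31/23

Row minima: T → -1, M → -9, B → -10; maximin = -1.
Column maxima: Left → 11, Center → 8, Right → 5; minimax = 5.
-1 ≠ 5, so there is no saddle point; optimal play is mixed.
Left is strictly dominated by Center (it gives Player 1 strictly more in every row), so Player 2 never plays it.
With Left eliminated, B is strictly dominated by M (M gives Player 1 strictly more in every remaining column), so Player 1 never plays it.
On the remaining 2×2 (T, M vs Center, Right):
Let Player 1 play T with probability p. Expected payoff against Center: 8p + (-9)(1−p) = 17p − 9; against Right: (-1)p + 5(1−p) = −6p + 5.
Setting these equal: 17p − 9 = −6p + 5 ⇒ 23p = 14 ⇒ p = 14/23, and the value is (17)·(14/23) − 9 = 31/23.
For Player 2: with q = P(Center), equating T's and M's payoffs gives 9q − 1 = −14q + 5 ⇒ q = 6/23.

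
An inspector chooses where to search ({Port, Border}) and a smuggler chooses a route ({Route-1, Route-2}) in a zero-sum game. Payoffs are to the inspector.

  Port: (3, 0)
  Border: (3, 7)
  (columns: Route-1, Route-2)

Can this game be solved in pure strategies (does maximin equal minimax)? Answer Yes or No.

Yes

Row minima: Port → 0, Border → 3; maximin = 3.
Column maxima: Route-1 → 3, Route-2 → 7; minimax = 3.
maximin = minimax = 3, so a saddle point exists.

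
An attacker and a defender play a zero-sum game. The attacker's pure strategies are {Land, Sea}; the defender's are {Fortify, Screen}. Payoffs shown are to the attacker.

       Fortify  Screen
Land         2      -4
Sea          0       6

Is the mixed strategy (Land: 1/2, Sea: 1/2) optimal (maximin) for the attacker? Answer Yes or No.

Against Fortify this mix gives (1/2)·2 + (1/2)·0 = 1.
Against Screen this mix gives (1/2)·(-4) + (1/2)·6 = 1.
All of the defender's active replies (Fortify, Screen) yield 1, and no column does worse for the attacker. The mix makes the defender indifferent and guarantees 1, so it is optimal.

Yes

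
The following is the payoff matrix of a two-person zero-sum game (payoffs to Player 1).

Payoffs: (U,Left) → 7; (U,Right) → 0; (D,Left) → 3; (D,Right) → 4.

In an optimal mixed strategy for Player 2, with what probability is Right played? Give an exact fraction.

Row minima: U → 0, D → 3; maximin = 3.
Column maxima: Left → 7, Right → 4; minimax = 4.
3 ≠ 4, so there is no saddle point; optimal play is mixed.
Let Player 1 play U with probability p. Expected payoff against Left: 7p + 3(1−p) = 4p + 3; against Right: 0p + 4(1−p) = −4p + 4.
Setting these equal: 4p + 3 = −4p + 4 ⇒ 8p = 1 ⇒ p = 1/8, and the value is (4)·(1/8) + 3 = 7/2.
For Player 2: with q = P(Left), equating U's and D's payoffs gives 7q = −q + 4 ⇒ q = 1/2.

1/2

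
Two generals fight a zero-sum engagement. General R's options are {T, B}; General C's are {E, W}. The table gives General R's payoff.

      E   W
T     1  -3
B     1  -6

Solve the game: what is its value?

Row minima: T → -3, B → -6; maximin = -3.
Column maxima: E → 1, W → -3; minimax = -3.
Since maximin = minimax = -3, there is a saddle point and the value is -3.

-3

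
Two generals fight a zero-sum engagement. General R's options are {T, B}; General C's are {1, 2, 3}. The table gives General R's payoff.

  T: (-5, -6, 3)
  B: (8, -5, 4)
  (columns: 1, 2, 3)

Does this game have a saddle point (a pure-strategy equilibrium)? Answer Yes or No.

Row minima: T → -6, B → -5; maximin = -5.
Column maxima: 1 → 8, 2 → -5, 3 → 4; minimax = -5.
maximin = minimax = -5, so a saddle point exists.

Yes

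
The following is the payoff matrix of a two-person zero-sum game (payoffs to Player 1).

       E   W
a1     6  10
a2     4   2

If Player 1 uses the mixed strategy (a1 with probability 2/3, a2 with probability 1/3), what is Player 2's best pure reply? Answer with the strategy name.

If Player 2 plays E, Player 1's expected payoff is (2/3)·6 + (1/3)·4 = 16/3.
If Player 2 plays W, Player 1's expected payoff is (2/3)·10 + (1/3)·2 = 22/3.
Player 2 minimizes Player 1's payoff; the smallest is 16/3, so the best response is E.

E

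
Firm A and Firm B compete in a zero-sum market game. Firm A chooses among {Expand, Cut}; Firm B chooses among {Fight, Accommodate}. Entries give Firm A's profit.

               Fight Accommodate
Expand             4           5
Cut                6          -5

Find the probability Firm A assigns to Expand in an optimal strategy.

Row minima: Expand → 4, Cut → -5; maximin = 4.
Column maxima: Fight → 6, Accommodate → 5; minimax = 5.
4 ≠ 5, so there is no saddle point; optimal play is mixed.
Let Firm A play Expand with probability p. Expected payoff against Fight: 4p + 6(1−p) = −2p + 6; against Accommodate: 5p + (-5)(1−p) = 10p − 5.
Setting these equal: −2p + 6 = 10p − 5 ⇒ −12p = -11 ⇒ p = 11/12, and the value is (-2)·(11/12) + 6 = 25/6.
For Firm B: with q = P(Fight), equating Expand's and Cut's payoffs gives −q + 5 = 11q − 5 ⇒ q = 5/6.

11/12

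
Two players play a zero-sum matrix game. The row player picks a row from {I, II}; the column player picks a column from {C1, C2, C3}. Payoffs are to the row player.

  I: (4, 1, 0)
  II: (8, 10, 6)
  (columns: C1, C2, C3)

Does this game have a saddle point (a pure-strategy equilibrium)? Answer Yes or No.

Yes

Row minima: I → 0, II → 6; maximin = 6.
Column maxima: C1 → 8, C2 → 10, C3 → 6; minimax = 6.
maximin = minimax = 6, so a saddle point exists.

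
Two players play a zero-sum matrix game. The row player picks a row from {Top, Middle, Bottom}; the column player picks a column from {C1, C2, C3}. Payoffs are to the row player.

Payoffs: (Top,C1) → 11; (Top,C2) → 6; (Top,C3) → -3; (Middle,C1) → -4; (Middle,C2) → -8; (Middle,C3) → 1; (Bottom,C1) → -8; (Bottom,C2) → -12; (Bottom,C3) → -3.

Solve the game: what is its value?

-1

Row minima: Top → -3, Middle → -8, Bottom → -12; maximin = -3.
Column maxima: C1 → 11, C2 → 6, C3 → 1; minimax = 1.
-3 ≠ 1, so there is no saddle point; optimal play is mixed.
Bottom is strictly dominated by Middle, so the row player never plays it.
C1 is strictly dominated by C2 (it gives the row player strictly more in every row), so the column player never plays it.
On the remaining 2×2 (Top, Middle vs C2, C3):
Let the row player play Top with probability p. Expected payoff against C2: 6p + (-8)(1−p) = 14p − 8; against C3: (-3)p + 1(1−p) = −4p + 1.
Setting these equal: 14p − 8 = −4p + 1 ⇒ 18p = 9 ⇒ p = 1/2, and the value is (14)·(1/2) − 8 = -1.
For the column player: with q = P(C2), equating Top's and Middle's payoffs gives 9q − 3 = −9q + 1 ⇒ q = 2/9.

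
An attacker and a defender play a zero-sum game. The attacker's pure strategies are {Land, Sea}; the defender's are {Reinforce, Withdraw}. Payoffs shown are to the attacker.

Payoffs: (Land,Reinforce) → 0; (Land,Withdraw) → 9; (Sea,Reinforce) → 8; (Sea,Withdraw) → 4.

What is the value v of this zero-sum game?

Row minima: Land → 0, Sea → 4; maximin = 4.
Column maxima: Reinforce → 8, Withdraw → 9; minimax = 8.
4 ≠ 8, so there is no saddle point; optimal play is mixed.
Let the attacker play Land with probability p. Expected payoff against Reinforce: 0p + 8(1−p) = −8p + 8; against Withdraw: 9p + 4(1−p) = 5p + 4.
Setting these equal: −8p + 8 = 5p + 4 ⇒ −13p = -4 ⇒ p = 4/13, and the value is (-8)·(4/13) + 8 = 72/13.
For the defender: with q = P(Reinforce), equating Land's and Sea's payoffs gives −9q + 9 = 4q + 4 ⇒ q = 5/13.

72/13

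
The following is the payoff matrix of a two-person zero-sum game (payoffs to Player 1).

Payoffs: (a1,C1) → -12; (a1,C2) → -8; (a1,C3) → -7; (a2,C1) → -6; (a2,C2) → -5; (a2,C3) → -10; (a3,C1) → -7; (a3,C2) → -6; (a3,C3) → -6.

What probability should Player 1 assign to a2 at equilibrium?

Row minima: a1 → -12, a2 → -10, a3 → -7; maximin = -7.
Column maxima: C1 → -6, C2 → -5, C3 → -6; minimax = -6.
-7 ≠ -6, so there is no saddle point; optimal play is mixed.
a1 is strictly dominated by a3, so Player 1 never plays it.
C2 is strictly dominated by C1 (it gives Player 1 strictly more in every row), so Player 2 never plays it.
On the remaining 2×2 (a2, a3 vs C1, C3):
Let Player 1 play a2 with probability p. Expected payoff against C1: (-6)p + (-7)(1−p) = p − 7; against C3: (-10)p + (-6)(1−p) = −4p − 6.
Setting these equal: p − 7 = −4p − 6 ⇒ 5p = 1 ⇒ p = 1/5, and the value is (1)·(1/5) − 7 = -34/5.
For Player 2: with q = P(C1), equating a2's and a3's payoffs gives 4q − 10 = −q − 6 ⇒ q = 4/5.

1/5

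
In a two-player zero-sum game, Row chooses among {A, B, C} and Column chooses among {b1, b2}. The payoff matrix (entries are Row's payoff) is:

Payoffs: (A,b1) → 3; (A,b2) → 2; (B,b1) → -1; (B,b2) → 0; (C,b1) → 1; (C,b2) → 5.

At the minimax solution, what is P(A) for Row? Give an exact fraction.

Row minima: A → 2, B → -1, C → 1; maximin = 2.
Column maxima: b1 → 3, b2 → 5; minimax = 3.
2 ≠ 3, so there is no saddle point; optimal play is mixed.
B is strictly dominated by A, so Row never plays it.
On the remaining 2×2 (A, C vs b1, b2):
Let Row play A with probability p. Expected payoff against b1: 3p + 1(1−p) = 2p + 1; against b2: 2p + 5(1−p) = −3p + 5.
Setting these equal: 2p + 1 = −3p + 5 ⇒ 5p = 4 ⇒ p = 4/5, and the value is (2)·(4/5) + 1 = 13/5.
For Column: with q = P(b1), equating A's and C's payoffs gives q + 2 = −4q + 5 ⇒ q = 3/5.

4/5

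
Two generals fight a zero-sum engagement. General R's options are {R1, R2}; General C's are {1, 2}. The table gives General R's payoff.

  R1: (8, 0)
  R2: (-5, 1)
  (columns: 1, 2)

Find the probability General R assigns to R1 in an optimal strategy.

Row minima: R1 → 0, R2 → -5; maximin = 0.
Column maxima: 1 → 8, 2 → 1; minimax = 1.
0 ≠ 1, so there is no saddle point; optimal play is mixed.
Let General R play R1 with probability p. Expected payoff against 1: 8p + (-5)(1−p) = 13p − 5; against 2: 0p + 1(1−p) = −p + 1.
Setting these equal: 13p − 5 = −p + 1 ⇒ 14p = 6 ⇒ p = 3/7, and the value is (13)·(3/7) − 5 = 4/7.
For General C: with q = P(1), equating R1's and R2's payoffs gives 8q = −6q + 1 ⇒ q = 1/14.

3/7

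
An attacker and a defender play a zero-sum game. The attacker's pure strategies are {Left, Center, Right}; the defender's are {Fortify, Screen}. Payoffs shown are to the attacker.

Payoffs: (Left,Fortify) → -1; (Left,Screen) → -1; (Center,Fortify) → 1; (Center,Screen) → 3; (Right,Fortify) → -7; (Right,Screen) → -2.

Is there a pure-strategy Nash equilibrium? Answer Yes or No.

Row minima: Left → -1, Center → 1, Right → -7; maximin = 1.
Column maxima: Fortify → 1, Screen → 3; minimax = 1.
maximin = minimax = 1, so a saddle point exists.

Yes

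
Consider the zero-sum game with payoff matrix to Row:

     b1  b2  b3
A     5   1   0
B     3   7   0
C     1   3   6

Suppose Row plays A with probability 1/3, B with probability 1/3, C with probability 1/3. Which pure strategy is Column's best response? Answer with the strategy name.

If Column plays b1, Row's expected payoff is (1/3)·5 + (1/3)·3 + (1/3)·1 = 3.
If Column plays b2, Row's expected payoff is (1/3)·1 + (1/3)·7 + (1/3)·3 = 11/3.
If Column plays b3, Row's expected payoff is (1/3)·0 + (1/3)·0 + (1/3)·6 = 2.
Column minimizes Row's payoff; the smallest is 2, so the best response is b3.

b3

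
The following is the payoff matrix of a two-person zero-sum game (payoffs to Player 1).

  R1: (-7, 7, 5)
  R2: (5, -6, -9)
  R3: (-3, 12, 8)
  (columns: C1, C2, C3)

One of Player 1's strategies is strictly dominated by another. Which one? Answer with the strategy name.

R3 gives a strictly higher payoff than R1 against every column: -3 > -7, 12 > 7, 8 > 5.
So R1 is strictly dominated and Player 1 never plays it.

R1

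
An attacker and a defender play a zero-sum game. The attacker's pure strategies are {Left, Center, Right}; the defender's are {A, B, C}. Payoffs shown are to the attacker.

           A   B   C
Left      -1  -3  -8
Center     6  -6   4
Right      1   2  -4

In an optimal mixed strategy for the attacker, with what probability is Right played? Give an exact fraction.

5/8

Row minima: Left → -8, Center → -6, Right → -4; maximin = -4.
Column maxima: A → 6, B → 2, C → 4; minimax = 2.
-4 ≠ 2, so there is no saddle point; optimal play is mixed.
Left is strictly dominated by Right, so the attacker never plays it.
A is strictly dominated by C (it gives the attacker strictly more in every row), so the defender never plays it.
On the remaining 2×2 (Center, Right vs B, C):
Let the attacker play Center with probability p. Expected payoff against B: (-6)p + 2(1−p) = −8p + 2; against C: 4p + (-4)(1−p) = 8p − 4.
Setting these equal: −8p + 2 = 8p − 4 ⇒ −16p = -6 ⇒ p = 3/8, and the value is (-8)·(3/8) + 2 = -1.
For the defender: with q = P(B), equating Center's and Right's payoffs gives −10q + 4 = 6q − 4 ⇒ q = 1/2.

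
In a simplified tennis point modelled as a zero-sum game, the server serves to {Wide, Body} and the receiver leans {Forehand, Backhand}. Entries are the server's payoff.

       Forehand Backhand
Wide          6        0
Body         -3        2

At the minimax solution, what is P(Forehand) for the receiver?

Row minima: Wide → 0, Body → -3; maximin = 0.
Column maxima: Forehand → 6, Backhand → 2; minimax = 2.
0 ≠ 2, so there is no saddle point; optimal play is mixed.
Let the server play Wide with probability p. Expected payoff against Forehand: 6p + (-3)(1−p) = 9p − 3; against Backhand: 0p + 2(1−p) = −2p + 2.
Setting these equal: 9p − 3 = −2p + 2 ⇒ 11p = 5 ⇒ p = 5/11, and the value is (9)·(5/11) − 3 = 12/11.
For the receiver: with q = P(Forehand), equating Wide's and Body's payoffs gives 6q = −5q + 2 ⇒ q = 2/11.

2/11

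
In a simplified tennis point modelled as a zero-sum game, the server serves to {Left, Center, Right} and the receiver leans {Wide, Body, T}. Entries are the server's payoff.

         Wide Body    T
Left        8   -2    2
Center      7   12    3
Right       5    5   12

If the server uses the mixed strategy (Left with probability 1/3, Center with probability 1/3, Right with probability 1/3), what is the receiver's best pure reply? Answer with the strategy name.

If the receiver plays Wide, the server's expected payoff is (1/3)·8 + (1/3)·7 + (1/3)·5 = 20/3.
If the receiver plays Body, the server's expected payoff is (1/3)·(-2) + (1/3)·12 + (1/3)·5 = 5.
If the receiver plays T, the server's expected payoff is (1/3)·2 + (1/3)·3 + (1/3)·12 = 17/3.
The receiver minimizes the server's payoff; the smallest is 5, so the best response is Body.

Body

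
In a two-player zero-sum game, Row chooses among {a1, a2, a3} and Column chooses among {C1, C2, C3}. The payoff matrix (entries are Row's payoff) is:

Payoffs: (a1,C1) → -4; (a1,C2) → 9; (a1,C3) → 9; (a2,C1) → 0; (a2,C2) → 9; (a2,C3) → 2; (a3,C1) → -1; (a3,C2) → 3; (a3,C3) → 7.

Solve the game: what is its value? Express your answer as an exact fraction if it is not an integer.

Row minima: a1 → -4, a2 → 0, a3 → -1; maximin = 0.
Column maxima: C1 → 0, C2 → 9, C3 → 9; minimax = 0.
Since maximin = minimax = 0, there is a saddle point and the value is 0.

0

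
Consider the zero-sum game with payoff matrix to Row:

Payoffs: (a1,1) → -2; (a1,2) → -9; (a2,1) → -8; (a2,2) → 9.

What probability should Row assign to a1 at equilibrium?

Row minima: a1 → -9, a2 → -8; maximin = -8.
Column maxima: 1 → -2, 2 → 9; minimax = -2.
-8 ≠ -2, so there is no saddle point; optimal play is mixed.
Let Row play a1 with probability p. Expected payoff against 1: (-2)p + (-8)(1−p) = 6p − 8; against 2: (-9)p + 9(1−p) = −18p + 9.
Setting these equal: 6p − 8 = −18p + 9 ⇒ 24p = 17 ⇒ p = 17/24, and the value is (6)·(17/24) − 8 = -15/4.
For Column: with q = P(1), equating a1's and a2's payoffs gives 7q − 9 = −17q + 9 ⇒ q = 3/4.

17/24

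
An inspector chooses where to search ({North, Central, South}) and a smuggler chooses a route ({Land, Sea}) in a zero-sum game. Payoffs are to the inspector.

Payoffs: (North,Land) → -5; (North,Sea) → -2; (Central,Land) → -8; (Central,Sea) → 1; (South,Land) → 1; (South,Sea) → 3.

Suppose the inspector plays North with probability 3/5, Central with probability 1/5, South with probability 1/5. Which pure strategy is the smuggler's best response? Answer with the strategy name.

Land

If the smuggler plays Land, the inspector's expected payoff is (3/5)·(-5) + (1/5)·(-8) + (1/5)·1 = -22/5.
If the smuggler plays Sea, the inspector's expected payoff is (3/5)·(-2) + (1/5)·1 + (1/5)·3 = -2/5.
The smuggler minimizes the inspector's payoff; the smallest is -22/5, so the best response is Land.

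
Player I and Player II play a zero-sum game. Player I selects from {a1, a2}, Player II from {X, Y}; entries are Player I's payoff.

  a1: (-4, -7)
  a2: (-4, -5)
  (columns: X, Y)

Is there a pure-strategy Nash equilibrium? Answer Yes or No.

Yes

Row minima: a1 → -7, a2 → -5; maximin = -5.
Column maxima: X → -4, Y → -5; minimax = -5.
maximin = minimax = -5, so a saddle point exists.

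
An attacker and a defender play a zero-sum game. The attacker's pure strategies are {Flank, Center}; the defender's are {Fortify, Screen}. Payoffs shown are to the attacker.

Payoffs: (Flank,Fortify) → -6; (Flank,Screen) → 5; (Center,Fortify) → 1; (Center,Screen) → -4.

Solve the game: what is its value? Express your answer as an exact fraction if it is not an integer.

-19/16

Row minima: Flank → -6, Center → -4; maximin = -4.
Column maxima: Fortify → 1, Screen → 5; minimax = 1.
-4 ≠ 1, so there is no saddle point; optimal play is mixed.
Let the attacker play Flank with probability p. Expected payoff against Fortify: (-6)p + 1(1−p) = −7p + 1; against Screen: 5p + (-4)(1−p) = 9p − 4.
Setting these equal: −7p + 1 = 9p − 4 ⇒ −16p = -5 ⇒ p = 5/16, and the value is (-7)·(5/16) + 1 = -19/16.
For the defender: with q = P(Fortify), equating Flank's and Center's payoffs gives −11q + 5 = 5q − 4 ⇒ q = 9/16.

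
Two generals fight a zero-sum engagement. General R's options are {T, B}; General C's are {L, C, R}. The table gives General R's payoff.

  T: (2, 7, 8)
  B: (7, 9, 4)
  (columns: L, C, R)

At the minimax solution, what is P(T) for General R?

Row minima: T → 2, B → 4; maximin = 4.
Column maxima: L → 7, C → 9, R → 8; minimax = 7.
4 ≠ 7, so there is no saddle point; optimal play is mixed.
C is strictly dominated by L (it gives General R strictly more in every row), so General C never plays it.
On the remaining 2×2 (T, B vs L, R):
Let General R play T with probability p. Expected payoff against L: 2p + 7(1−p) = −5p + 7; against R: 8p + 4(1−p) = 4p + 4.
Setting these equal: −5p + 7 = 4p + 4 ⇒ −9p = -3 ⇒ p = 1/3, and the value is (-5)·(1/3) + 7 = 16/3.
For General C: with q = P(L), equating T's and B's payoffs gives −6q + 8 = 3q + 4 ⇒ q = 4/9.

1/3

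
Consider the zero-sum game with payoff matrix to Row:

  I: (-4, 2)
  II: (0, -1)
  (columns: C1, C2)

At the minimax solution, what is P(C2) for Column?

4/7

Row minima: I → -4, II → -1; maximin = -1.
Column maxima: C1 → 0, C2 → 2; minimax = 0.
-1 ≠ 0, so there is no saddle point; optimal play is mixed.
Let Row play I with probability p. Expected payoff against C1: (-4)p + 0(1−p) = −4p; against C2: 2p + (-1)(1−p) = 3p − 1.
Setting these equal: −4p = 3p − 1 ⇒ −7p = -1 ⇒ p = 1/7, and the value is (-4)·(1/7) = -4/7.
For Column: with q = P(C1), equating I's and II's payoffs gives −6q + 2 = q − 1 ⇒ q = 3/7.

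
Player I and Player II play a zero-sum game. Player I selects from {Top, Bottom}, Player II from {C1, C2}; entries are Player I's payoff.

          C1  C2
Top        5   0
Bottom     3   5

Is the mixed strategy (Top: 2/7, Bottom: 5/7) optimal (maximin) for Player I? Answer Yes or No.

Against C1 this mix gives (2/7)·5 + (5/7)·3 = 25/7.
Against C2 this mix gives (2/7)·0 + (5/7)·5 = 25/7.
All of Player II's active replies (C1, C2) yield 25/7, and no column does worse for Player I. The mix makes Player II indifferent and guarantees 25/7, so it is optimal.

Yes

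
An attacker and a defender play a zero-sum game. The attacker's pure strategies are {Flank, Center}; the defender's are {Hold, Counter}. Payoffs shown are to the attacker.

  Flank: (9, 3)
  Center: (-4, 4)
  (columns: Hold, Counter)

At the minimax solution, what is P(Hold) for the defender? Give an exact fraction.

Row minima: Flank → 3, Center → -4; maximin = 3.
Column maxima: Hold → 9, Counter → 4; minimax = 4.
3 ≠ 4, so there is no saddle point; optimal play is mixed.
Let the attacker play Flank with probability p. Expected payoff against Hold: 9p + (-4)(1−p) = 13p − 4; against Counter: 3p + 4(1−p) = −p + 4.
Setting these equal: 13p − 4 = −p + 4 ⇒ 14p = 8 ⇒ p = 4/7, and the value is (13)·(4/7) − 4 = 24/7.
For the defender: with q = P(Hold), equating Flank's and Center's payoffs gives 6q + 3 = −8q + 4 ⇒ q = 1/14.

1/14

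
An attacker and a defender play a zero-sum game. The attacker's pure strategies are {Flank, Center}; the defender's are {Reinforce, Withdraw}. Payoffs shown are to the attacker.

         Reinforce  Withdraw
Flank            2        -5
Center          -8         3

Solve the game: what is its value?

-17/9

Row minima: Flank → -5, Center → -8; maximin = -5.
Column maxima: Reinforce → 2, Withdraw → 3; minimax = 2.
-5 ≠ 2, so there is no saddle point; optimal play is mixed.
Let the attacker play Flank with probability p. Expected payoff against Reinforce: 2p + (-8)(1−p) = 10p − 8; against Withdraw: (-5)p + 3(1−p) = −8p + 3.
Setting these equal: 10p − 8 = −8p + 3 ⇒ 18p = 11 ⇒ p = 11/18, and the value is (10)·(11/18) − 8 = -17/9.
For the defender: with q = P(Reinforce), equating Flank's and Center's payoffs gives 7q − 5 = −11q + 3 ⇒ q = 4/9.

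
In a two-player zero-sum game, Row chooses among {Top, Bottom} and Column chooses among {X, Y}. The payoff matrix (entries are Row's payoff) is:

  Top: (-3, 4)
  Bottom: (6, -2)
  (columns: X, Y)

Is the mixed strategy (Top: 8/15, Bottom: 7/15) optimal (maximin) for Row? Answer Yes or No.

Yes

Against X this mix gives (8/15)·(-3) + (7/15)·6 = 6/5.
Against Y this mix gives (8/15)·4 + (7/15)·(-2) = 6/5.
All of Column's active replies (X, Y) yield 6/5, and no column does worse for Row. The mix makes Column indifferent and guarantees 6/5, so it is optimal.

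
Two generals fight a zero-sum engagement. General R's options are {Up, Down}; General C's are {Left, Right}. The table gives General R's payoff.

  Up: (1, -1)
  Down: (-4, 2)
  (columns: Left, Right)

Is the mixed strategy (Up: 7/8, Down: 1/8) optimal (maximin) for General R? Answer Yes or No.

Against Left this mix gives (7/8)·1 + (1/8)·(-4) = 3/8.
Against Right this mix gives (7/8)·(-1) + (1/8)·2 = -5/8.
General C will play Right, holding General R to -5/8. Shifting weight toward the row that does better against Right would raise this floor (the equalizing mix achieves -1/4 against both Right and Left), so the proposed strategy is not optimal.

No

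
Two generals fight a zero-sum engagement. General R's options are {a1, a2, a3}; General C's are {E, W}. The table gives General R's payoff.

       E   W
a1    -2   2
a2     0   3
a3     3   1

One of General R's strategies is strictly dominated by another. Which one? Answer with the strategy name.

a1

a2 gives a strictly higher payoff than a1 against every column: 0 > -2, 3 > 2.
So a1 is strictly dominated and General R never plays it.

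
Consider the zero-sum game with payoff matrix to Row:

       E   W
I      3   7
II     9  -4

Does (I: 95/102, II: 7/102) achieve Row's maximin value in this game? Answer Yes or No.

No

Against E this mix gives (95/102)·3 + (7/102)·9 = 58/17.
Against W this mix gives (95/102)·7 + (7/102)·(-4) = 637/102.
Column will play E, holding Row to 58/17. Shifting weight toward the row that does better against E would raise this floor (the equalizing mix achieves 75/17 against both E and W), so the proposed strategy is not optimal.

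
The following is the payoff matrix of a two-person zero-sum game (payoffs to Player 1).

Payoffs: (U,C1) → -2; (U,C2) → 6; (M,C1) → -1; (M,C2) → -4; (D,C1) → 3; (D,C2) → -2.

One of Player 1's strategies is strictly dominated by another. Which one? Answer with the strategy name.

M

D gives a strictly higher payoff than M against every column: 3 > -1, -2 > -4.
So M is strictly dominated and Player 1 never plays it.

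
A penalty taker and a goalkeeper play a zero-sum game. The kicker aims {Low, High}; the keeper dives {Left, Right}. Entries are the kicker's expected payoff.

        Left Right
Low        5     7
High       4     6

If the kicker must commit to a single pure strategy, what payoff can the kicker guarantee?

Row minima: Low → 5, High → 4.
The best of these is 5.

5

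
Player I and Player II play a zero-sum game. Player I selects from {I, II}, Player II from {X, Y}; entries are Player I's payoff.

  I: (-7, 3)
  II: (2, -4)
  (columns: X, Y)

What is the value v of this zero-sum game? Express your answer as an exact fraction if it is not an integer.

-11/8

Row minima: I → -7, II → -4; maximin = -4.
Column maxima: X → 2, Y → 3; minimax = 2.
-4 ≠ 2, so there is no saddle point; optimal play is mixed.
Let Player I play I with probability p. Expected payoff against X: (-7)p + 2(1−p) = −9p + 2; against Y: 3p + (-4)(1−p) = 7p − 4.
Setting these equal: −9p + 2 = 7p − 4 ⇒ −16p = -6 ⇒ p = 3/8, and the value is (-9)·(3/8) + 2 = -11/8.
For Player II: with q = P(X), equating I's and II's payoffs gives −10q + 3 = 6q − 4 ⇒ q = 7/16.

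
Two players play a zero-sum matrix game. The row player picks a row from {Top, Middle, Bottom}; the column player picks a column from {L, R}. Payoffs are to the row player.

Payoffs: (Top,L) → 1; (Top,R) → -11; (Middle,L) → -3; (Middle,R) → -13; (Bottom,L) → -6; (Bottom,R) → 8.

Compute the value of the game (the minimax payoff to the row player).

Row minima: Top → -11, Middle → -13, Bottom → -6; maximin = -6.
Column maxima: L → 1, R → 8; minimax = 1.
-6 ≠ 1, so there is no saddle point; optimal play is mixed.
Middle is strictly dominated by Top, so the row player never plays it.
On the remaining 2×2 (Top, Bottom vs L, R):
Let the row player play Top with probability p. Expected payoff against L: 1p + (-6)(1−p) = 7p − 6; against R: (-11)p + 8(1−p) = −19p + 8.
Setting these equal: 7p − 6 = −19p + 8 ⇒ 26p = 14 ⇒ p = 7/13, and the value is (7)·(7/13) − 6 = -29/13.
For the column player: with q = P(L), equating Top's and Bottom's payoffs gives 12q − 11 = −14q + 8 ⇒ q = 19/26.

-29/13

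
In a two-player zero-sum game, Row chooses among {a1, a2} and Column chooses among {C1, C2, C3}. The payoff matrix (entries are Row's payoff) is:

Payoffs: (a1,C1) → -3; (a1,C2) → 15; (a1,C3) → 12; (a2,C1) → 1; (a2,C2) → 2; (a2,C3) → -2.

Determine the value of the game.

1/3

Row minima: a1 → -3, a2 → -2; maximin = -2.
Column maxima: C1 → 1, C2 → 15, C3 → 12; minimax = 1.
-2 ≠ 1, so there is no saddle point; optimal play is mixed.
C2 is strictly dominated by C1 (it gives Row strictly more in every row), so Column never plays it.
On the remaining 2×2 (a1, a2 vs C1, C3):
Let Row play a1 with probability p. Expected payoff against C1: (-3)p + 1(1−p) = −4p + 1; against C3: 12p + (-2)(1−p) = 14p − 2.
Setting these equal: −4p + 1 = 14p − 2 ⇒ −18p = -3 ⇒ p = 1/6, and the value is (-4)·(1/6) + 1 = 1/3.
For Column: with q = P(C1), equating a1's and a2's payoffs gives −15q + 12 = 3q − 2 ⇒ q = 7/9.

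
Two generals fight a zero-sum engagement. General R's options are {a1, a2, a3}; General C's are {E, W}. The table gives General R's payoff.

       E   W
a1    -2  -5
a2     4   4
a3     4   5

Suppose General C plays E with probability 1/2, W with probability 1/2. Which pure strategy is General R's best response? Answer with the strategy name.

a3

Expected payoff of a1: (1/2)·(-2) + (1/2)·(-5) = -7/2.
Expected payoff of a2: (1/2)·4 + (1/2)·4 = 4.
Expected payoff of a3: (1/2)·4 + (1/2)·5 = 9/2.
The largest is 9/2, so General R's best response is a3.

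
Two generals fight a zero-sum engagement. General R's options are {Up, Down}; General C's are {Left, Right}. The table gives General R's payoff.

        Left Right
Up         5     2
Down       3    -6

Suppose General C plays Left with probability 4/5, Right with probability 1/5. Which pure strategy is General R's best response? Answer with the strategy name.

Up

Expected payoff of Up: (4/5)·5 + (1/5)·2 = 22/5.
Expected payoff of Down: (4/5)·3 + (1/5)·(-6) = 6/5.
The largest is 22/5, so General R's best response is Up.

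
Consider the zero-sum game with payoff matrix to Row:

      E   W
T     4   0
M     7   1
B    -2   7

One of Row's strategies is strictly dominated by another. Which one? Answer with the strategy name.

M gives a strictly higher payoff than T against every column: 7 > 4, 1 > 0.
So T is strictly dominated and Row never plays it.

T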